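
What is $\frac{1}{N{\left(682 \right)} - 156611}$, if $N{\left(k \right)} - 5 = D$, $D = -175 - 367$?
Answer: $- \frac{1}{157148} \approx -6.3634 \cdot 10^{-6}$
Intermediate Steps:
$D = -542$ ($D = -175 - 367 = -542$)
$N{\left(k \right)} = -537$ ($N{\left(k \right)} = 5 - 542 = -537$)
$\frac{1}{N{\left(682 \right)} - 156611} = \frac{1}{-537 - 156611} = \frac{1}{-157148} = - \frac{1}{157148}$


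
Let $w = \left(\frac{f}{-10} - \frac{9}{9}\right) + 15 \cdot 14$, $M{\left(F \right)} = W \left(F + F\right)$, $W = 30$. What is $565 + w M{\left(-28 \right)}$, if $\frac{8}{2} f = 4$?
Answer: $-350387$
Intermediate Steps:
$f = 1$ ($f = \frac{1}{4} \cdot 4 = 1$)
$M{\left(F \right)} = 60 F$ ($M{\left(F \right)} = 30 \left(F + F\right) = 30 \cdot 2 F = 60 F$)
$w = \frac{2089}{10}$ ($w = \left(1 \frac{1}{-10} - \frac{9}{9}\right) + 15 \cdot 14 = \left(1 \left(- \frac{1}{10}\right) - 1\right) + 210 = \left(- \frac{1}{10} - 1\right) + 210 = - \frac{11}{10} + 210 = \frac{2089}{10} \approx 208.9$)
$565 + w M{\left(-28 \right)} = 565 + \frac{2089 \cdot 60 \left(-28\right)}{10} = 565 + \frac{2089}{10} \left(-1680\right) = 565 - 350952 = -350387$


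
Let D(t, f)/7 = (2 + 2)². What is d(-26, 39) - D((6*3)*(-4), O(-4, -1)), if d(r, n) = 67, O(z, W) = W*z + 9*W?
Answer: -45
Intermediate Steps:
O(z, W) = 9*W + W*z
D(t, f) = 112 (D(t, f) = 7*(2 + 2)² = 7*4² = 7*16 = 112)
d(-26, 39) - D((6*3)*(-4), O(-4, -1)) = 67 - 1*112 = 67 - 112 = -45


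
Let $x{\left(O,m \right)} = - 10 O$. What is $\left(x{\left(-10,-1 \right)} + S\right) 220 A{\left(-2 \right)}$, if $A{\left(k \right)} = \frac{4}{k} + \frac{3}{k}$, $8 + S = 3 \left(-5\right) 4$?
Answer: $-24640$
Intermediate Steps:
$S = -68$ ($S = -8 + 3 \left(-5\right) 4 = -8 - 60 = -68$)
$A{\left(k \right)} = \frac{7}{k}$
$\left(x{\left(-10,-1 \right)} + S\right) 220 A{\left(-2 \right)} = \left(\left(-10\right) \left(-10\right) - 68\right) 220 \frac{7}{-2} = \left(100 - 68\right) 220 \cdot 7 \left(- \frac{1}{2}\right) = 32 \cdot 220 \left(- \frac{7}{2}\right) = 7040 \left(- \frac{7}{2}\right) = -24640$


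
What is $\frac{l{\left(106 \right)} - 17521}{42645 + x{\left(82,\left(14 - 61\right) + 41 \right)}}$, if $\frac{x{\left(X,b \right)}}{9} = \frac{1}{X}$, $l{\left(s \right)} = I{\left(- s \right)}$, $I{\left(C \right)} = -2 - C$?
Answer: $- \frac{1428194}{3496899} \approx -0.40842$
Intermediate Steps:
$l{\left(s \right)} = -2 + s$ ($l{\left(s \right)} = -2 - - s = -2 + s$)
$x{\left(X,b \right)} = \frac{9}{X}$
$\frac{l{\left(106 \right)} - 17521}{42645 + x{\left(82,\left(14 - 61\right) + 41 \right)}} = \frac{\left(-2 + 106\right) - 17521}{42645 + \frac{9}{82}} = \frac{104 - 17521}{42645 + 9 \cdot \frac{1}{82}} = - \frac{17417}{42645 + \frac{9}{82}} = - \frac{17417}{\frac{3496899}{82}} = \left(-17417\right) \frac{82}{3496899} = - \frac{1428194}{3496899}$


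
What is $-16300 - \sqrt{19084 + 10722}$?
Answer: $-16300 - \sqrt{29806} \approx -16473.0$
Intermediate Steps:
$-16300 - \sqrt{19084 + 10722} = -16300 - \sqrt{29806}$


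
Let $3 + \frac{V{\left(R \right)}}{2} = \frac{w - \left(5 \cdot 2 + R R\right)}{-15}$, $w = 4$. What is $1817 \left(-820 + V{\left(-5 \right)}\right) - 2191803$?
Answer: $- \frac{55277021}{15} \approx -3.6851 \cdot 10^{6}$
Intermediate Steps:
$V{\left(R \right)} = - \frac{26}{5} + \frac{2 R^{2}}{15}$ ($V{\left(R \right)} = -6 + 2 \frac{4 - \left(5 \cdot 2 + R R\right)}{-15} = -6 + 2 \left(4 - \left(10 + R^{2}\right)\right) \left(- \frac{1}{15}\right) = -6 + 2 \left(-6 - R^{2}\right) \left(- \frac{1}{15}\right) = -6 + 2 \left(\frac{2}{5} + \frac{R^{2}}{15}\right) = -6 + \left(\frac{4}{5} + \frac{2 R^{2}}{15}\right) = - \frac{26}{5} + \frac{2 R^{2}}{15}$)
$1817 \left(-820 + V{\left(-5 \right)}\right) - 2191803 = 1817 \left(-820 - \left(\frac{26}{5} - \frac{2 \left(-5\right)^{2}}{15}\right)\right) - 2191803 = 1817 \left(-820 + \left(- \frac{26}{5} + \frac{2}{15} \cdot 25\right)\right) - 2191803 = 1817 \left(-820 + \left(- \frac{26}{5} + \frac{10}{3}\right)\right) - 2191803 = 1817 \left(-820 - \frac{28}{15}\right) - 2191803 = 1817 \left(- \frac{12328}{15}\right) - 2191803 = - \frac{22399976}{15} - 2191803 = - \frac{55277021}{15}$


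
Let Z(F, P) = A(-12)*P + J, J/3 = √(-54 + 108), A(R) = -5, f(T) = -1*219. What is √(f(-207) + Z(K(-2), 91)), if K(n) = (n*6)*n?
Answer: √(-674 + 9*√6) ≈ 25.533*I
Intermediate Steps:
f(T) = -219
J = 9*√6 (J = 3*√(-54 + 108) = 3*√54 = 3*(3*√6) = 9*√6 ≈ 22.045)
K(n) = 6*n² (K(n) = (6*n)*n = 6*n²)
Z(F, P) = -5*P + 9*√6
√(f(-207) + Z(K(-2), 91)) = √(-219 + (-5*91 + 9*√6)) = √(-219 + (-455 + 9*√6)) = √(-674 + 9*√6)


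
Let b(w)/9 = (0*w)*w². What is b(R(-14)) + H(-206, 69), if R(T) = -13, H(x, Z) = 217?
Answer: 217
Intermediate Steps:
b(w) = 0 (b(w) = 9*((0*w)*w²) = 9*(0*w²) = 9*0 = 0)
b(R(-14)) + H(-206, 69) = 0 + 217 = 217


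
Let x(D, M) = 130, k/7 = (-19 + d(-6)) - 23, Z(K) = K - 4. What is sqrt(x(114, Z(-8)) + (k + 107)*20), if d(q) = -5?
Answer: I*sqrt(4310) ≈ 65.651*I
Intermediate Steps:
Z(K) = -4 + K
k = -329 (k = 7*((-19 - 5) - 23) = 7*(-24 - 23) = 7*(-47) = -329)
sqrt(x(114, Z(-8)) + (k + 107)*20) = sqrt(130 + (-329 + 107)*20) = sqrt(130 - 222*20) = sqrt(130 - 4440) = sqrt(-4310) = I*sqrt(4310)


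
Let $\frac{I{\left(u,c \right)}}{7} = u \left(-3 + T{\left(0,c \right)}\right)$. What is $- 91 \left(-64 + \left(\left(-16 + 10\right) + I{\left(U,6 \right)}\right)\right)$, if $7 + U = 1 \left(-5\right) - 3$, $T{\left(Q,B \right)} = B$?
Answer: $35035$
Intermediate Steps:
$U = -15$ ($U = -7 + \left(1 \left(-5\right) - 3\right) = -7 - 8 = -15$)
$I{\left(u,c \right)} = 7 u \left(-3 + c\right)$
$- 91 \left(-64 + \left(\left(-16 + 10\right) + I{\left(U,6 \right)}\right)\right) = - 91 \left(-64 + \left(\left(-16 + 10\right) + 7 \left(-15\right) \left(-3 + 6\right)\right)\right) = - 91 \left(-64 + \left(-6 + 7 \left(-15\right) 3\right)\right) = - 91 \left(-64 - 321\right) = \left(-91\right) \left(-385\right) = 35035$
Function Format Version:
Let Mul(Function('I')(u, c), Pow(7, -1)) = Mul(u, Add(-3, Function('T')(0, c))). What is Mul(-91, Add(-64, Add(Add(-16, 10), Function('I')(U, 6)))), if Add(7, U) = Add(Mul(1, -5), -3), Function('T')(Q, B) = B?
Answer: 35035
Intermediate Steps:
U = -15 (U = Add(-7, Add(Mul(1, -5), -3)) = Add(-7, Add(-5, -3)) = Add(-7, -8) = -15)
Function('I')(u, c) = Mul(7, u, Add(-3, c)) (Function('I')(u, c) = Mul(7, Mul(u, Add(-3, c))) = Mul(7, u, Add(-3, c)))
Mul(-91, Add(-64, Add(Add(-16, 10), Function('I')(U, 6)))) = Mul(-91, Add(-64, Add(Add(-16, 10), Mul(7, -15, Add(-3, 6))))) = Mul(-91, Add(-64, Add(-6, Mul(7, -15, 3)))) = Mul(-91, Add(-64, Add(-6, -315))) = Mul(-91, Add(-64, -321)) = Mul(-91, -385) = 35035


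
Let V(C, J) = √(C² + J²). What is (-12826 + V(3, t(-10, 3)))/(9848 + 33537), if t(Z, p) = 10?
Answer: -12826/43385 + √109/43385 ≈ -0.29539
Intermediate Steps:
(-12826 + V(3, t(-10, 3)))/(9848 + 33537) = (-12826 + √(3² + 10²))/(9848 + 33537) = (-12826 + √(9 + 100))/43385 = (-12826 + √109)*(1/43385) = -12826/43385 + √109/43385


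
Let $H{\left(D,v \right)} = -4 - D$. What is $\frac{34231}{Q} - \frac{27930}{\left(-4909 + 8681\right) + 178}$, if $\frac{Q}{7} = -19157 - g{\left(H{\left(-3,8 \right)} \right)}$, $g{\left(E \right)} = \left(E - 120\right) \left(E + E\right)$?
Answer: $- \frac{392791094}{53638235} \approx -7.323$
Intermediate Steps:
$g{\left(E \right)} = 2 E \left(-120 + E\right)$ ($g{\left(E \right)} = \left(-120 + E\right) 2 E = 2 E \left(-120 + E\right)$)
$Q = -135793$ ($Q = 7 \left(-19157 - 2 \left(-4 - -3\right) \left(-120 - 1\right)\right) = 7 \left(-19157 - 2 \left(-4 + 3\right) \left(-120 + \left(-4 + 3\right)\right)\right) = 7 \left(-19157 - 2 \left(-1\right) \left(-120 - 1\right)\right) = 7 \left(-19157 - 2 \left(-1\right) \left(-121\right)\right) = 7 \left(-19157 - 242\right) = 7 \left(-19399\right) = -135793$)
$\frac{34231}{Q} - \frac{27930}{\left(-4909 + 8681\right) + 178} = \frac{34231}{-135793} - \frac{27930}{\left(-4909 + 8681\right) + 178} = 34231 \left(- \frac{1}{135793}\right) - \frac{27930}{3772 + 178} = - \frac{34231}{135793} - \frac{27930}{3950} = - \frac{34231}{135793} - \frac{2793}{395} = - \frac{392791094}{53638235}$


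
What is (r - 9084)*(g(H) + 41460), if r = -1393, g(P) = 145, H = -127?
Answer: -435895585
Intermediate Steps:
(r - 9084)*(g(H) + 41460) = (-1393 - 9084)*(145 + 41460) = -10477*41605 = -435895585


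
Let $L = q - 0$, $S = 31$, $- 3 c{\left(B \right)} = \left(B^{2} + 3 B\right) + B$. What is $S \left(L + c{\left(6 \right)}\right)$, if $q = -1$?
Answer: $-651$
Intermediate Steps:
$c{\left(B \right)} = - \frac{4 B}{3} - \frac{B^{2}}{3}$ ($c{\left(B \right)} = - \frac{\left(B^{2} + 3 B\right) + B}{3} = - \frac{B^{2} + 4 B}{3} = - \frac{4 B}{3} - \frac{B^{2}}{3}$)
$L = -1$ ($L = -1 - 0 = -1 + 0 = -1$)
$S \left(L + c{\left(6 \right)}\right) = 31 \left(-1 - 2 \left(4 + 6\right)\right) = 31 \left(-1 - 2 \cdot 10\right) = 31 \left(-1 - 20\right) = 31 \left(-21\right) = -651$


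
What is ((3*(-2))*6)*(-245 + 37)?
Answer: 7488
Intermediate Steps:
((3*(-2))*6)*(-245 + 37) = -6*6*(-208) = -36*(-208) = 7488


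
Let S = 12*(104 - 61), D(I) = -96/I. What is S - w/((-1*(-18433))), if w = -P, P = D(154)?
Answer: 732379908/1419341 ≈ 516.00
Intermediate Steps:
P = -48/77 (P = -96/154 = -96*1/154 = -48/77 ≈ -0.62338)
S = 516 (S = 12*43 = 516)
w = 48/77 (w = -1*(-48/77) = 48/77 ≈ 0.62338)
S - w/((-1*(-18433))) = 516 - 48/(77*((-1*(-18433)))) = 516 - 48/(77*18433) = 516 - 1*48/1419341 = 516 - 48/1419341 = 732379908/1419341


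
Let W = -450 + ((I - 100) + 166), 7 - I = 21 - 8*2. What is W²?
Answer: 145924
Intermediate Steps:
I = 2 (I = 7 - (21 - 8*2) = 7 - (21 - 1*16) = 7 - (21 - 16) = 7 - 1*5 = 7 - 5 = 2)
W = -382 (W = -450 + ((2 - 100) + 166) = -450 + (-98 + 166) = -450 + 68 = -382)
W² = (-382)² = 145924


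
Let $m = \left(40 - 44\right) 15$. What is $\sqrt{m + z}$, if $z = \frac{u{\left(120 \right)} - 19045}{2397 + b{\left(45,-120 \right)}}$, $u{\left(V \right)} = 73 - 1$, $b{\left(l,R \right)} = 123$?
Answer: $\frac{i \sqrt{11912110}}{420} \approx 8.2176 i$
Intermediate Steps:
$u{\left(V \right)} = 72$ ($u{\left(V \right)} = 73 - 1 = 72$)
$m = -60$ ($m = \left(-4\right) 15 = -60$)
$z = - \frac{18973}{2520}$ ($z = \frac{72 - 19045}{2397 + 123} = - \frac{18973}{2520} \approx -7.529$)
$\sqrt{m + z} = \sqrt{-60 - \frac{18973}{2520}} = \sqrt{- \frac{170173}{2520}} = \frac{i \sqrt{11912110}}{420}$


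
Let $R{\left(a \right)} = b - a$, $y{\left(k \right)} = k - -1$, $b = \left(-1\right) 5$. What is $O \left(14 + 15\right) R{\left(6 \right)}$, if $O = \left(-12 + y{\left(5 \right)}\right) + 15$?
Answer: $-2871$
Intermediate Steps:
$b = -5$
$y{\left(k \right)} = 1 + k$ ($y{\left(k \right)} = k + 1 = 1 + k$)
$O = 9$ ($O = \left(-12 + \left(1 + 5\right)\right) + 15 = \left(-12 + 6\right) + 15 = -6 + 15 = 9$)
$R{\left(a \right)} = -5 - a$
$O \left(14 + 15\right) R{\left(6 \right)} = 9 \left(14 + 15\right) \left(-5 - 6\right) = 9 \cdot 29 \left(-5 - 6\right) = 261 \left(-11\right) = -2871$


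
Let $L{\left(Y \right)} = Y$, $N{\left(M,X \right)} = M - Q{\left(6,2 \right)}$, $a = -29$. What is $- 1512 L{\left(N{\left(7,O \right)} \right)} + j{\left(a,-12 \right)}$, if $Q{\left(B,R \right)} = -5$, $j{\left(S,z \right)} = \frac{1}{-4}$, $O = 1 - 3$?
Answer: $- \frac{72577}{4} \approx -18144.0$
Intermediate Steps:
$O = -2$ ($O = 1 - 3 = -2$)
$j{\left(S,z \right)} = - \frac{1}{4}$
$N{\left(M,X \right)} = 5 + M$ ($N{\left(M,X \right)} = M - -5 = M + 5 = 5 + M$)
$- 1512 L{\left(N{\left(7,O \right)} \right)} + j{\left(a,-12 \right)} = - 1512 \left(5 + 7\right) - \frac{1}{4} = \left(-1512\right) 12 - \frac{1}{4} = -18144 - \frac{1}{4} = - \frac{72577}{4}$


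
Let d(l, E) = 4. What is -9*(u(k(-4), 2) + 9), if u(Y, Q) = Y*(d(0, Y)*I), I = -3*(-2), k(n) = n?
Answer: 783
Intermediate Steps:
I = 6
u(Y, Q) = 24*Y (u(Y, Q) = Y*(4*6) = Y*24 = 24*Y)
-9*(u(k(-4), 2) + 9) = -9*(24*(-4) + 9) = -9*(-96 + 9) = -9*(-87) = 783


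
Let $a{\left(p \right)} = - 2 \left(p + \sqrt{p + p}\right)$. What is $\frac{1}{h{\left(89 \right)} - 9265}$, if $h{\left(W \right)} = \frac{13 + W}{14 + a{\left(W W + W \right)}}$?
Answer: $- \frac{17448729007}{161662585471624} - \frac{9 \sqrt{445}}{161662585471624} \approx -0.00010793$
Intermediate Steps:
$a{\left(p \right)} = - 2 p - 2 \sqrt{2} \sqrt{p}$ ($a{\left(p \right)} = - 2 \left(p + \sqrt{2 p}\right) = - 2 \left(p + \sqrt{2} \sqrt{p}\right) = - 2 p - 2 \sqrt{2} \sqrt{p}$)
$h{\left(W \right)} = \frac{13 + W}{14 - 2 W - 2 W^{2} - 2 \sqrt{2} \sqrt{W + W^{2}}}$ ($h{\left(W \right)} = \frac{13 + W}{14 - \left(2 \left(W W + W\right) + 2 \sqrt{2} \sqrt{W W + W}\right)} = \frac{13 + W}{14 - \left(2 \left(W^{2} + W\right) + 2 \sqrt{2} \sqrt{W^{2} + W}\right)} = \frac{13 + W}{14 - \left(2 \left(W + W^{2}\right) + 2 \sqrt{2} \sqrt{W + W^{2}}\right)} = \frac{13 + W}{14 - \left(2 W + 2 W^{2} + 2 \sqrt{2} \sqrt{W + W^{2}}\right)} = \frac{13 + W}{14 - 2 W - 2 W^{2} - 2 \sqrt{2} \sqrt{W + W^{2}}}$)
$\frac{1}{h{\left(89 \right)} - 9265} = \frac{1}{\frac{-13 - 89}{2 \left(-7 + 89 \left(1 + 89\right) + \sqrt{2} \sqrt{89 \left(1 + 89\right)}\right)} - 9265} = \frac{1}{\frac{-13 - 89}{2 \left(-7 + 89 \cdot 90 + \sqrt{2} \sqrt{89 \cdot 90}\right)} - 9265} = \frac{1}{\frac{1}{2} \frac{1}{-7 + 8010 + \sqrt{2} \sqrt{8010}} \left(-102\right) - 9265} = \frac{1}{\frac{1}{2} \frac{1}{-7 + 8010 + \sqrt{2} \cdot 3 \sqrt{890}} \left(-102\right) - 9265} = \frac{1}{\frac{1}{2} \frac{1}{-7 + 8010 + 6 \sqrt{445}} \left(-102\right) - 9265} = \frac{1}{\frac{1}{2} \frac{1}{8003 + 6 \sqrt{445}} \left(-102\right) - 9265} = \frac{1}{- \frac{51}{8003 + 6 \sqrt{445}} - 9265} = \frac{1}{-9265 - \frac{51}{8003 + 6 \sqrt{445}}}$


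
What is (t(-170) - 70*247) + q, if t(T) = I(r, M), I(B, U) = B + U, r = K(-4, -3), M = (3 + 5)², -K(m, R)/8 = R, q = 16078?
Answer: -1124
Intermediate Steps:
K(m, R) = -8*R
M = 64 (M = 8² = 64)
r = 24 (r = -8*(-3) = 24)
t(T) = 88 (t(T) = 24 + 64 = 88)
(t(-170) - 70*247) + q = (88 - 70*247) + 16078 = (88 - 17290) + 16078 = -17202 + 16078 = -1124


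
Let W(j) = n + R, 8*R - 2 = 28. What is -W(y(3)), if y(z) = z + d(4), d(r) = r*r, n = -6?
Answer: 9/4 ≈ 2.2500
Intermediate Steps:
R = 15/4 (R = ¼ + (⅛)*28 = ¼ + 7/2 = 15/4 ≈ 3.7500)
d(r) = r²
y(z) = 16 + z (y(z) = z + 4² = z + 16 = 16 + z)
W(j) = -9/4 (W(j) = -6 + 15/4 = -9/4)
-W(y(3)) = -1*(-9/4) = 9/4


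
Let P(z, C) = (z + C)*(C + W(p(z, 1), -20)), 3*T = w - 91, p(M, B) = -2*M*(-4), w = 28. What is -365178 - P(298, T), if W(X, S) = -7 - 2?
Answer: -356868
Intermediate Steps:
p(M, B) = 8*M
T = -21 (T = (28 - 91)/3 = (⅓)*(-63) = -21)
W(X, S) = -9
P(z, C) = (-9 + C)*(C + z) (P(z, C) = (z + C)*(C - 9) = (C + z)*(-9 + C) = (-9 + C)*(C + z))
-365178 - P(298, T) = -365178 - ((-21)² - 9*(-21) - 9*298 - 21*298) = -365178 - (441 + 189 - 2682 - 6258) = -365178 - 1*(-8310) = -365178 + 8310 = -356868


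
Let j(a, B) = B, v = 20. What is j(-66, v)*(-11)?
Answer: -220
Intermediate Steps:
j(-66, v)*(-11) = 20*(-11) = -220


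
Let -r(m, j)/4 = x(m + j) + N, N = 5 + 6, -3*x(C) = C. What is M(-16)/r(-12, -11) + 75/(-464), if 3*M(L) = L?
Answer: -293/3248 ≈ -0.090209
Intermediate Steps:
x(C) = -C/3
M(L) = L/3
N = 11
r(m, j) = -44 + 4*j/3 + 4*m/3 (r(m, j) = -4*(-(m + j)/3 + 11) = -4*(-(j + m)/3 + 11) = -4*((-j/3 - m/3) + 11) = -4*(11 - j/3 - m/3) = -44 + 4*j/3 + 4*m/3)
M(-16)/r(-12, -11) + 75/(-464) = ((1/3)*(-16))/(-44 + (4/3)*(-11) + (4/3)*(-12)) + 75/(-464) = -16/(3*(-44 - 44/3 - 16)) + 75*(-1/464) = -16/(3*(-224/3)) - 75/464 = -16/3*(-3/224) - 75/464 = 1/14 - 75/464 = -293/3248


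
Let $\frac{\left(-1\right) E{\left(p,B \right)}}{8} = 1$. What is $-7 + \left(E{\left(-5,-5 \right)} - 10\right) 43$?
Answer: $-781$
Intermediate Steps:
$E{\left(p,B \right)} = -8$ ($E{\left(p,B \right)} = \left(-8\right) 1 = -8$)
$-7 + \left(E{\left(-5,-5 \right)} - 10\right) 43 = -7 + \left(-8 - 10\right) 43 = -7 - 774 = -781$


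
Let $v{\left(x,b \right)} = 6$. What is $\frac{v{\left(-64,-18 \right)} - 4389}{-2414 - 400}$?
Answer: $\frac{1461}{938} \approx 1.5576$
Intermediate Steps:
$\frac{v{\left(-64,-18 \right)} - 4389}{-2414 - 400} = \frac{6 - 4389}{-2414 - 400} = - \frac{4383}{-2414 - 400} = - \frac{4383}{-2814} = \left(-4383\right) \left(- \frac{1}{2814}\right) = \frac{1461}{938}$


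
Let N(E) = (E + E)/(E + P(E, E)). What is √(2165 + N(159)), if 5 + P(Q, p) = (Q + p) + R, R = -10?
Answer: √12840366/77 ≈ 46.537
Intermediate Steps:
P(Q, p) = -15 + Q + p (P(Q, p) = -5 + ((Q + p) - 10) = -5 + (-10 + Q + p) = -15 + Q + p)
N(E) = 2*E/(-15 + 3*E) (N(E) = (E + E)/(E + (-15 + E + E)) = (2*E)/(E + (-15 + 2*E)) = (2*E)/(-15 + 3*E) = 2*E/(-15 + 3*E))
√(2165 + N(159)) = √(2165 + (⅔)*159/(-5 + 159)) = √(2165 + (⅔)*159/154) = √(2165 + (⅔)*159*(1/154)) = √(2165 + 53/77) = √(166758/77) = √12840366/77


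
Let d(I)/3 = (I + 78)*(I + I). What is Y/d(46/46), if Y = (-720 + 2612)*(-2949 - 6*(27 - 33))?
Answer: -918566/79 ≈ -11627.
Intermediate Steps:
d(I) = 6*I*(78 + I) (d(I) = 3*((I + 78)*(I + I)) = 3*((78 + I)*(2*I)) = 3*(2*I*(78 + I)) = 6*I*(78 + I))
Y = -5511396 (Y = 1892*(-2949 - 6*(-6)) = 1892*(-2949 + 36) = 1892*(-2913) = -5511396)
Y/d(46/46) = -5511396*1/(6*(78 + 46/46)) = -5511396*1/(6*(78 + 46*(1/46))) = -5511396*1/(6*(78 + 1)) = -5511396/(6*1*79) = -5511396/474 = -5511396*1/474 = -918566/79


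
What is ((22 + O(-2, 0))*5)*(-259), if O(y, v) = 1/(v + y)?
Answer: -55685/2 ≈ -27843.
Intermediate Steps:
((22 + O(-2, 0))*5)*(-259) = ((22 + 1/(0 - 2))*5)*(-259) = ((22 + 1/(-2))*5)*(-259) = ((22 - 1/2)*5)*(-259) = ((43/2)*5)*(-259) = (215/2)*(-259) = -55685/2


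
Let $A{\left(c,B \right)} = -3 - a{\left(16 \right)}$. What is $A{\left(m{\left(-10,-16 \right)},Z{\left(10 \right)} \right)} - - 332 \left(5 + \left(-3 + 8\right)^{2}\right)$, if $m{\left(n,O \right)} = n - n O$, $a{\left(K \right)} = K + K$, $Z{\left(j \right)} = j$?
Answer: $9925$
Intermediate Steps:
$a{\left(K \right)} = 2 K$
$m{\left(n,O \right)} = n - O n$
$A{\left(c,B \right)} = -35$ ($A{\left(c,B \right)} = -3 - 2 \cdot 16 = -3 - 32 = -35$)
$A{\left(m{\left(-10,-16 \right)},Z{\left(10 \right)} \right)} - - 332 \left(5 + \left(-3 + 8\right)^{2}\right) = -35 - - 332 \left(5 + \left(-3 + 8\right)^{2}\right) = -35 - - 332 \left(5 + 5^{2}\right) = -35 - - 332 \left(5 + 25\right) = -35 - \left(-332\right) 30 = -35 - -9960 = -35 + 9960 = 9925$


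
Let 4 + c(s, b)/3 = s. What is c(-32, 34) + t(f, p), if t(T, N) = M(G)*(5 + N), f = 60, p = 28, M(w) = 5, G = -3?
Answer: 57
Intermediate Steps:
c(s, b) = -12 + 3*s
t(T, N) = 25 + 5*N (t(T, N) = 5*(5 + N) = 25 + 5*N)
c(-32, 34) + t(f, p) = (-12 + 3*(-32)) + (25 + 5*28) = (-12 - 96) + (25 + 140) = -108 + 165 = 57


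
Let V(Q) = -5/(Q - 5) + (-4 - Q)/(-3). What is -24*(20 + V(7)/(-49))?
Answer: -3356/7 ≈ -479.43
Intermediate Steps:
V(Q) = 4/3 - 5/(-5 + Q) + Q/3 (V(Q) = -5/(-5 + Q) + (-4 - Q)*(-⅓) = -5/(-5 + Q) + (4/3 + Q/3) = 4/3 - 5/(-5 + Q) + Q/3)
-24*(20 + V(7)/(-49)) = -24*(20 + ((-35 + 7² - 1*7)/(3*(-5 + 7)))/(-49)) = -24*(20 + ((⅓)*(-35 + 49 - 7)/2)*(-1/49)) = -24*(20 + ((⅓)*(½)*7)*(-1/49)) = -24*(20 + (7/6)*(-1/49)) = -24*(20 - 1/42) = -24*839/42 = -3356/7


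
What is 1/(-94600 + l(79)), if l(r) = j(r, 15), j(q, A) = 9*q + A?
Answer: -1/93874 ≈ -1.0653e-5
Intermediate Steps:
j(q, A) = A + 9*q
l(r) = 15 + 9*r
1/(-94600 + l(79)) = 1/(-94600 + (15 + 9*79)) = 1/(-94600 + (15 + 711)) = 1/(-94600 + 726) = 1/(-93874) = -1/93874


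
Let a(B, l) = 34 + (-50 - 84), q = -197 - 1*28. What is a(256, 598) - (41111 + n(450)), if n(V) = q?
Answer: -40986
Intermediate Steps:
q = -225 (q = -197 - 28 = -225)
n(V) = -225
a(B, l) = -100 (a(B, l) = 34 - 134 = -100)
a(256, 598) - (41111 + n(450)) = -100 - (41111 - 225) = -100 - 1*40886 = -100 - 40886 = -40986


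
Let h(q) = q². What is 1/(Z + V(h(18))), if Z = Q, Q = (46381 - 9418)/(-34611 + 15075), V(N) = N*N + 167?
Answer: 176/18504835 ≈ 9.5110e-6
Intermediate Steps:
V(N) = 167 + N² (V(N) = N² + 167 = 167 + N²)
Q = -333/176 (Q = 36963/(-19536) = 36963*(-1/19536) = -333/176 ≈ -1.8920)
Z = -333/176 ≈ -1.8920
1/(Z + V(h(18))) = 1/(-333/176 + (167 + (18²)²)) = 1/(-333/176 + (167 + 324²)) = 1/(-333/176 + (167 + 104976)) = 1/(-333/176 + 105143) = 1/(18504835/176) = 176/18504835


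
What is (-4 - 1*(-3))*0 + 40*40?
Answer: 1600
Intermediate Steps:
(-4 - 1*(-3))*0 + 40*40 = (-4 + 3)*0 + 1600 = -1*0 + 1600 = 0 + 1600 = 1600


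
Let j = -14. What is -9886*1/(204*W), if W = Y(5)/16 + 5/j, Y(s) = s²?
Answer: -276808/6885 ≈ -40.205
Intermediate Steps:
W = 135/112 (W = 5²/16 + 5/(-14) = 25*(1/16) + 5*(-1/14) = 25/16 - 5/14 = 135/112 ≈ 1.2054)
-9886*1/(204*W) = -9886/(204*(135/112)) = -9886/6885/28 = -9886*28/6885 = -276808/6885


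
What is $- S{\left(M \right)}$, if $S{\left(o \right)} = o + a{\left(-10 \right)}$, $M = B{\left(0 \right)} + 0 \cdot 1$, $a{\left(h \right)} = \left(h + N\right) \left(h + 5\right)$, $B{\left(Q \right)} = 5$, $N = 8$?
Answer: $-15$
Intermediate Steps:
$a{\left(h \right)} = \left(5 + h\right) \left(8 + h\right)$ ($a{\left(h \right)} = \left(h + 8\right) \left(h + 5\right) = \left(8 + h\right) \left(5 + h\right) = \left(5 + h\right) \left(8 + h\right)$)
$M = 5$ ($M = 5 + 0 \cdot 1 = 5 + 0 = 5$)
$S{\left(o \right)} = 10 + o$ ($S{\left(o \right)} = o + \left(40 + \left(-10\right)^{2} + 13 \left(-10\right)\right) = o + \left(40 + 100 - 130\right) = o + 10 = 10 + o$)
$- S{\left(M \right)} = - (10 + 5) = \left(-1\right) 15 = -15$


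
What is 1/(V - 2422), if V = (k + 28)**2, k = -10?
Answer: -1/2098 ≈ -0.00047664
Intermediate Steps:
V = 324 (V = (-10 + 28)**2 = 18**2 = 324)
1/(V - 2422) = 1/(324 - 2422) = 1/(-2098) = -1/2098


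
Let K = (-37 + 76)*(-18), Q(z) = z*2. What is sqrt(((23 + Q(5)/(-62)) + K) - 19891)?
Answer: 5*I*sqrt(790717)/31 ≈ 143.42*I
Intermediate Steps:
Q(z) = 2*z
K = -702 (K = 39*(-18) = -702)
sqrt(((23 + Q(5)/(-62)) + K) - 19891) = sqrt(((23 + (2*5)/(-62)) - 702) - 19891) = sqrt(((23 + 10*(-1/62)) - 702) - 19891) = sqrt(((23 - 5/31) - 702) - 19891) = sqrt((708/31 - 702) - 19891) = sqrt(-21054/31 - 19891) = sqrt(-637675/31) = 5*I*sqrt(790717)/31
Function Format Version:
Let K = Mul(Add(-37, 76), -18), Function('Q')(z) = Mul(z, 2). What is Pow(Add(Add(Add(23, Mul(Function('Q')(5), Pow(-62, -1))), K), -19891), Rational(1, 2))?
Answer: Mul(Rational(5, 31), I, Pow(790717, Rational(1, 2))) ≈ Mul(143.42, I)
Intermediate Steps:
Function('Q')(z) = Mul(2, z)
K = -702 (K = Mul(39, -18) = -702)
Pow(Add(Add(Add(23, Mul(Function('Q')(5), Pow(-62, -1))), K), -19891), Rational(1, 2)) = Pow(Add(Add(Add(23, Mul(Mul(2, 5), Pow(-62, -1))), -702), -19891), Rational(1, 2)) = Pow(Add(Add(Add(23, Mul(10, Rational(-1, 62))), -702), -19891), Rational(1, 2)) = Pow(Add(Add(Add(23, Rational(-5, 31)), -702), -19891), Rational(1, 2)) = Pow(Add(Add(Rational(708, 31), -702), -19891), Rational(1, 2)) = Pow(Add(Rational(-21054, 31), -19891), Rational(1, 2)) = Pow(Rational(-637675, 31), Rational(1, 2)) = Mul(Rational(5, 31), I, Pow(790717, Rational(1, 2)))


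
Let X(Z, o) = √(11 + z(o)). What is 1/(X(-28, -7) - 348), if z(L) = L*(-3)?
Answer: -87/30268 - √2/30268 ≈ -0.0029210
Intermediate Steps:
z(L) = -3*L
X(Z, o) = √(11 - 3*o)
1/(X(-28, -7) - 348) = 1/(√(11 - 3*(-7)) - 348) = 1/(√(11 + 21) - 348) = 1/(√32 - 348) = 1/(4*√2 - 348) = 1/(-348 + 4*√2)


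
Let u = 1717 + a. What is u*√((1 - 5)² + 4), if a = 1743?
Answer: 6920*√5 ≈ 15474.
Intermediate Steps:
u = 3460 (u = 1717 + 1743 = 3460)
u*√((1 - 5)² + 4) = 3460*√((1 - 5)² + 4) = 3460*√((-4)² + 4) = 3460*√(16 + 4) = 3460*√20 = 3460*(2*√5) = 6920*√5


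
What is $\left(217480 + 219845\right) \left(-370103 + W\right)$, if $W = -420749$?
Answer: $-345859350900$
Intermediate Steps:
$\left(217480 + 219845\right) \left(-370103 + W\right) = \left(217480 + 219845\right) \left(-370103 - 420749\right) = 437325 \left(-790852\right) = -345859350900$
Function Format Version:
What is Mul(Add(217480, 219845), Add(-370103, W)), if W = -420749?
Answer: -345859350900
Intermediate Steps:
Mul(Add(217480, 219845), Add(-370103, W)) = Mul(Add(217480, 219845), Add(-370103, -420749)) = Mul(437325, -790852) = -345859350900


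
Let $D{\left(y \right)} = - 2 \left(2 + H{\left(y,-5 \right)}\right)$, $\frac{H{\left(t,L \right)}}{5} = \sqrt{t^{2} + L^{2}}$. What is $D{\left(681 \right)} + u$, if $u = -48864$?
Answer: $-48868 - 10 \sqrt{463786} \approx -55678.0$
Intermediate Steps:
$H{\left(t,L \right)} = 5 \sqrt{L^{2} + t^{2}}$ ($H{\left(t,L \right)} = 5 \sqrt{t^{2} + L^{2}} = 5 \sqrt{L^{2} + t^{2}}$)
$D{\left(y \right)} = -4 - 10 \sqrt{25 + y^{2}}$ ($D{\left(y \right)} = - 2 \left(2 + 5 \sqrt{\left(-5\right)^{2} + y^{2}}\right) = - 2 \left(2 + 5 \sqrt{25 + y^{2}}\right) = -4 - 10 \sqrt{25 + y^{2}}$)
$D{\left(681 \right)} + u = \left(-4 - 10 \sqrt{25 + 681^{2}}\right) - 48864 = \left(-4 - 10 \sqrt{25 + 463761}\right) - 48864 = \left(-4 - 10 \sqrt{463786}\right) - 48864 = -48868 - 10 \sqrt{463786}$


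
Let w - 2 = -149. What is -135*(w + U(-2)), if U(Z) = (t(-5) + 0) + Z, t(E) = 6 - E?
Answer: 18630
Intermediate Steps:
w = -147 (w = 2 - 149 = -147)
U(Z) = 11 + Z (U(Z) = ((6 - 1*(-5)) + 0) + Z = ((6 + 5) + 0) + Z = (11 + 0) + Z = 11 + Z)
-135*(w + U(-2)) = -135*(-147 + (11 - 2)) = -135*(-147 + 9) = -135*(-138) = 18630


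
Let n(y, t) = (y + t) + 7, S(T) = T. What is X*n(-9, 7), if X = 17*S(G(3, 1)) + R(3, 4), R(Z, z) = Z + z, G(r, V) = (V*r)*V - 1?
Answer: 205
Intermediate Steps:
G(r, V) = -1 + r*V² (G(r, V) = r*V² - 1 = -1 + r*V²)
n(y, t) = 7 + t + y (n(y, t) = (t + y) + 7 = 7 + t + y)
X = 41 (X = 17*(-1 + 3*1²) + (3 + 4) = 17*(-1 + 3*1) + 7 = 17*(-1 + 3) + 7 = 17*2 + 7 = 34 + 7 = 41)
X*n(-9, 7) = 41*(7 + 7 - 9) = 41*5 = 205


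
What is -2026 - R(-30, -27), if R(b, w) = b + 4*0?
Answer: -1996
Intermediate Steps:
R(b, w) = b (R(b, w) = b + 0 = b)
-2026 - R(-30, -27) = -2026 - 1*(-30) = -2026 + 30 = -1996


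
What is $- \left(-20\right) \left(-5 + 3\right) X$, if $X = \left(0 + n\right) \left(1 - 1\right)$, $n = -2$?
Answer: $0$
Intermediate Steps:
$X = 0$ ($X = \left(0 - 2\right) \left(1 - 1\right) = \left(-2\right) 0 = 0$)
$- \left(-20\right) \left(-5 + 3\right) X = - \left(-20\right) \left(-5 + 3\right) 0 = - \left(-20\right) \left(\left(-2\right) 0\right) = - \left(-20\right) 0 = \left(-1\right) 0 = 0$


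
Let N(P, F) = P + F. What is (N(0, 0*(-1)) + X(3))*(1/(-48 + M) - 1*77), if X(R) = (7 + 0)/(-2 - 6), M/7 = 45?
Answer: 71953/1068 ≈ 67.372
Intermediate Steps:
M = 315 (M = 7*45 = 315)
N(P, F) = F + P
X(R) = -7/8 (X(R) = 7/(-8) = 7*(-⅛) = -7/8)
(N(0, 0*(-1)) + X(3))*(1/(-48 + M) - 1*77) = ((0*(-1) + 0) - 7/8)*(1/(-48 + 315) - 1*77) = ((0 + 0) - 7/8)*(1/267 - 77) = (0 - 7/8)*(1/267 - 77) = -7/8*(-20558/267) = 71953/1068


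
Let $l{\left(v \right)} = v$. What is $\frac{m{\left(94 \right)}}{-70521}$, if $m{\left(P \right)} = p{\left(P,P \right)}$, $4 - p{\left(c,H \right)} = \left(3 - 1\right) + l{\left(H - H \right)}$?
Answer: $- \frac{2}{70521} \approx -2.836 \cdot 10^{-5}$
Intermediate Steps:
$p{\left(c,H \right)} = 2$ ($p{\left(c,H \right)} = 4 - \left(\left(3 - 1\right) + \left(H - H\right)\right) = 4 - \left(2 + 0\right) = 4 - 2 = 2$)
$m{\left(P \right)} = 2$
$\frac{m{\left(94 \right)}}{-70521} = \frac{2}{-70521} = 2 \left(- \frac{1}{70521}\right) = - \frac{2}{70521}$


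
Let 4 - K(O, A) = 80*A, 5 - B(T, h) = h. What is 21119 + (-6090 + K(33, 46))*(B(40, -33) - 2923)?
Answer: 28196029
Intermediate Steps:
B(T, h) = 5 - h
K(O, A) = 4 - 80*A
21119 + (-6090 + K(33, 46))*(B(40, -33) - 2923) = 21119 + (-6090 + (4 - 80*46))*((5 - 1*(-33)) - 2923) = 21119 + (-6090 + (4 - 3680))*((5 + 33) - 2923) = 21119 + (-6090 - 3676)*(38 - 2923) = 21119 - 9766*(-2885) = 21119 + 28174910 = 28196029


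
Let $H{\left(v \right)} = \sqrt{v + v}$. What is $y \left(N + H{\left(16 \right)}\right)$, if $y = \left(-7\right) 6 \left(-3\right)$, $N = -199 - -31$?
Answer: $-21168 + 504 \sqrt{2} \approx -20455.0$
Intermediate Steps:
$H{\left(v \right)} = \sqrt{2} \sqrt{v}$ ($H{\left(v \right)} = \sqrt{2 v} = \sqrt{2} \sqrt{v}$)
$N = -168$ ($N = -199 + 31 = -168$)
$y = 126$ ($y = \left(-42\right) \left(-3\right) = 126$)
$y \left(N + H{\left(16 \right)}\right) = 126 \left(-168 + \sqrt{2} \sqrt{16}\right) = 126 \left(-168 + \sqrt{2} \cdot 4\right) = 126 \left(-168 + 4 \sqrt{2}\right) = -21168 + 504 \sqrt{2}$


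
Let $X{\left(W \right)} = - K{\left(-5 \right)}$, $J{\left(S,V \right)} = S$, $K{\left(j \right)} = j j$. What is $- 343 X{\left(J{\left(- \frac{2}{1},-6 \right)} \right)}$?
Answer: $8575$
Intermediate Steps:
$K{\left(j \right)} = j^{2}$
$X{\left(W \right)} = -25$ ($X{\left(W \right)} = - \left(-5\right)^{2} = \left(-1\right) 25 = -25$)
$- 343 X{\left(J{\left(- \frac{2}{1},-6 \right)} \right)} = \left(-343\right) \left(-25\right) = 8575$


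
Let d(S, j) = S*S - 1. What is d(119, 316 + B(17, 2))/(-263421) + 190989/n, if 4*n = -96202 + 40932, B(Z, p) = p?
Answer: -33670779446/2426546445 ≈ -13.876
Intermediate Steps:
n = -27635/2 (n = (-96202 + 40932)/4 = (¼)*(-55270) = -27635/2 ≈ -13818.)
d(S, j) = -1 + S² (d(S, j) = S² - 1 = -1 + S²)
d(119, 316 + B(17, 2))/(-263421) + 190989/n = (-1 + 119²)/(-263421) + 190989/(-27635/2) = (-1 + 14161)*(-1/263421) + 190989*(-2/27635) = 14160*(-1/263421) - 381978/27635 = -4720/87807 - 381978/27635 = -33670779446/2426546445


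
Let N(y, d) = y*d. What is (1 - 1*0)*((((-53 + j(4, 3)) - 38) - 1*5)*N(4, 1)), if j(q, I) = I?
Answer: -372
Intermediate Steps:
N(y, d) = d*y
(1 - 1*0)*((((-53 + j(4, 3)) - 38) - 1*5)*N(4, 1)) = (1 - 1*0)*((((-53 + 3) - 38) - 1*5)*(1*4)) = (1 + 0)*(((-50 - 38) - 5)*4) = 1*((-88 - 5)*4) = 1*(-93*4) = 1*(-372) = -372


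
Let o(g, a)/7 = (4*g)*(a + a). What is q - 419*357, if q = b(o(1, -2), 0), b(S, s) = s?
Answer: -149583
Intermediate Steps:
o(g, a) = 56*a*g (o(g, a) = 7*((4*g)*(a + a)) = 7*((4*g)*(2*a)) = 7*(8*a*g) = 56*a*g)
q = 0
q - 419*357 = 0 - 419*357 = 0 - 149583 = -149583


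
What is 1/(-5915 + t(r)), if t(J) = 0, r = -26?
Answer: -1/5915 ≈ -0.00016906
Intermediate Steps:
1/(-5915 + t(r)) = 1/(-5915 + 0) = 1/(-5915) = -1/5915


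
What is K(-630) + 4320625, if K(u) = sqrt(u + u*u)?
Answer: 4320625 + 3*sqrt(44030) ≈ 4.3213e+6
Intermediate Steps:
K(u) = sqrt(u + u**2)
K(-630) + 4320625 = sqrt(-630*(1 - 630)) + 4320625 = sqrt(-630*(-629)) + 4320625 = sqrt(396270) + 4320625 = 3*sqrt(44030) + 4320625 = 4320625 + 3*sqrt(44030)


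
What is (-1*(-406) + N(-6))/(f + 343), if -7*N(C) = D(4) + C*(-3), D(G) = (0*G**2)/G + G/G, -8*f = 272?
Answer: 941/721 ≈ 1.3051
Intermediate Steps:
f = -34 (f = -1/8*272 = -34)
D(G) = 1 (D(G) = 0/G + 1 = 0 + 1 = 1)
N(C) = -1/7 + 3*C/7 (N(C) = -(1 + C*(-3))/7 = -(1 - 3*C)/7 = -1/7 + 3*C/7)
(-1*(-406) + N(-6))/(f + 343) = (-1*(-406) + (-1/7 + (3/7)*(-6)))/(-34 + 343) = (406 + (-1/7 - 18/7))/309 = (406 - 19/7)*(1/309) = (2823/7)*(1/309) = 941/721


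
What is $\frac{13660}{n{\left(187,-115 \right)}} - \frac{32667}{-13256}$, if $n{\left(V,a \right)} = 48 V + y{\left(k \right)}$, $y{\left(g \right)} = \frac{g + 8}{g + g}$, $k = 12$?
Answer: $\frac{2845939047}{713981416} \approx 3.986$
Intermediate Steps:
$y{\left(g \right)} = \frac{8 + g}{2 g}$
$n{\left(V,a \right)} = \frac{5}{6} + 48 V$ ($n{\left(V,a \right)} = 48 V + \frac{8 + 12}{2 \cdot 12} = 48 V + \frac{1}{2} \cdot \frac{1}{12} \cdot 20 = 48 V + \frac{5}{6} = \frac{5}{6} + 48 V$)
$\frac{13660}{n{\left(187,-115 \right)}} - \frac{32667}{-13256} = \frac{13660}{\frac{5}{6} + 48 \cdot 187} - \frac{32667}{-13256} = \frac{13660}{\frac{5}{6} + 8976} - - \frac{32667}{13256} = \frac{13660}{\frac{53861}{6}} + \frac{32667}{13256} = 13660 \cdot \frac{6}{53861} + \frac{32667}{13256} = \frac{81960}{53861} + \frac{32667}{13256} = \frac{2845939047}{713981416}$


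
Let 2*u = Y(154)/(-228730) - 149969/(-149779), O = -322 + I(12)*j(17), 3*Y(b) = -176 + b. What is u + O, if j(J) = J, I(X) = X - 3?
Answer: -8658916364033/51388426005 ≈ -168.50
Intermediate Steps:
Y(b) = -176/3 + b/3 (Y(b) = (-176 + b)/3 = -176/3 + b/3)
I(X) = -3 + X
O = -169 (O = -322 + (-3 + 12)*17 = -322 + 9*17 = -322 + 153 = -169)
u = 25727630812/51388426005 (u = ((-176/3 + (⅓)*154)/(-228730) - 149969/(-149779))/2 = ((-176/3 + 154/3)*(-1/228730) - 149969*(-1/149779))/2 = (-22/3*(-1/228730) + 149969/149779)/2 = (11/343095 + 149969/149779)/2 = (½)*(51455261624/51388426005) = 25727630812/51388426005 ≈ 0.50065)
u + O = 25727630812/51388426005 - 169 = -8658916364033/51388426005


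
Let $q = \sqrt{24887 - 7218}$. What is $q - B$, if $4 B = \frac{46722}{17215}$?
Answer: $- \frac{23361}{34430} + \sqrt{17669} \approx 132.25$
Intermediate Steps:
$B = \frac{23361}{34430}$ ($B = \frac{46722 \cdot \frac{1}{17215}}{4} = \frac{1}{4} \cdot \frac{46722}{17215} = \frac{23361}{34430} \approx 0.67851$)
$q = \sqrt{17669} \approx 132.92$
$q - B = \sqrt{17669} - \frac{23361}{34430} = - \frac{23361}{34430} + \sqrt{17669}$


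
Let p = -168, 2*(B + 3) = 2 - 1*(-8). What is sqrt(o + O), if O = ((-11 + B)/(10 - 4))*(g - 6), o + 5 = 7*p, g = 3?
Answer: I*sqrt(4706)/2 ≈ 34.3*I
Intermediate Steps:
B = 2 (B = -3 + (2 - 1*(-8))/2 = -3 + (2 + 8)/2 = -3 + (1/2)*10 = -3 + 5 = 2)
o = -1181 (o = -5 + 7*(-168) = -5 - 1176 = -1181)
O = 9/2 (O = ((-11 + 2)/(10 - 4))*(3 - 6) = -9/6*(-3) = -9*1/6*(-3) = -3/2*(-3) = 9/2 ≈ 4.5000)
sqrt(o + O) = sqrt(-1181 + 9/2) = sqrt(-2353/2) = I*sqrt(4706)/2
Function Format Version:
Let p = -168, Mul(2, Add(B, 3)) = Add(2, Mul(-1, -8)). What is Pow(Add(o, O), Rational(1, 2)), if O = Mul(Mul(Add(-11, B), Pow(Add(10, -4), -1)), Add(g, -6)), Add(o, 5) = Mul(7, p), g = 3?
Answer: Mul(Rational(1, 2), I, Pow(4706, Rational(1, 2))) ≈ Mul(34.300, I)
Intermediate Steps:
B = 2 (B = Add(-3, Mul(Rational(1, 2), Add(2, Mul(-1, -8)))) = Add(-3, Mul(Rational(1, 2), Add(2, 8))) = Add(-3, Mul(Rational(1, 2), 10)) = Add(-3, 5) = 2)
o = -1181 (o = Add(-5, Mul(7, -168)) = Add(-5, -1176) = -1181)
O = Rational(9, 2) (O = Mul(Mul(Add(-11, 2), Pow(Add(10, -4), -1)), Add(3, -6)) = Mul(Mul(-9, Pow(6, -1)), -3) = Mul(Mul(-9, Rational(1, 6)), -3) = Mul(Rational(-3, 2), -3) = Rational(9, 2) ≈ 4.5000)
Pow(Add(o, O), Rational(1, 2)) = Pow(Add(-1181, Rational(9, 2)), Rational(1, 2)) = Pow(Rational(-2353, 2), Rational(1, 2)) = Mul(Rational(1, 2), I, Pow(4706, Rational(1, 2)))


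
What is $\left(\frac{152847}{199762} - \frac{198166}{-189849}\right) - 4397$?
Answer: $- \frac{166685932392791}{37924615938} \approx -4395.2$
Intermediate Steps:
$\left(\frac{152847}{199762} - \frac{198166}{-189849}\right) - 4397 = \left(152847 \cdot \frac{1}{199762} - - \frac{198166}{189849}\right) - 4397 = \left(\frac{152847}{199762} + \frac{198166}{189849}\right) - 4397 = \frac{68603886595}{37924615938} - 4397 = - \frac{166685932392791}{37924615938}$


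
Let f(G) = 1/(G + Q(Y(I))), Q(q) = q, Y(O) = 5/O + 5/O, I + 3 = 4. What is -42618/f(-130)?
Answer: 5114160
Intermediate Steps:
I = 1 (I = -3 + 4 = 1)
Y(O) = 10/O
f(G) = 1/(10 + G) (f(G) = 1/(G + 10/1) = 1/(G + 10*1) = 1/(G + 10) = 1/(10 + G))
-42618/f(-130) = -42618/(1/(10 - 130)) = -42618/(1/(-120)) = -42618/(-1/120) = -42618*(-120) = 5114160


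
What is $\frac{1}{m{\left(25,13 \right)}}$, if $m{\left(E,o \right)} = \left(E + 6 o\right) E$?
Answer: $\frac{1}{2575} \approx 0.00038835$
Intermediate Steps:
$m{\left(E,o \right)} = E \left(E + 6 o\right)$
$\frac{1}{m{\left(25,13 \right)}} = \frac{1}{25 \left(25 + 6 \cdot 13\right)} = \frac{1}{25 \left(25 + 78\right)} = \frac{1}{25 \cdot 103} = \frac{1}{2575}$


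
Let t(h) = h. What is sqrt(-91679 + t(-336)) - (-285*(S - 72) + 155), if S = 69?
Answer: -1010 + I*sqrt(92015) ≈ -1010.0 + 303.34*I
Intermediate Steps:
sqrt(-91679 + t(-336)) - (-285*(S - 72) + 155) = sqrt(-91679 - 336) - (-285*(69 - 72) + 155) = sqrt(-92015) - (-285*(-3) + 155) = I*sqrt(92015) - (855 + 155) = I*sqrt(92015) - 1*1010 = I*sqrt(92015) - 1010 = -1010 + I*sqrt(92015)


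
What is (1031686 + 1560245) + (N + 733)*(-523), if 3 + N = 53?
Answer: 2182422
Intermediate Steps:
N = 50 (N = -3 + 53 = 50)
(1031686 + 1560245) + (N + 733)*(-523) = (1031686 + 1560245) + (50 + 733)*(-523) = 2591931 + 783*(-523) = 2591931 - 409509 = 2182422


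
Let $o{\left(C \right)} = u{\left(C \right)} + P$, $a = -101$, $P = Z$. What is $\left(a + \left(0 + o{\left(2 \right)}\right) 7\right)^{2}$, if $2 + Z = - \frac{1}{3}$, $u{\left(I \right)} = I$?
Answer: $\frac{96100}{9} \approx 10678.0$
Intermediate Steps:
$Z = - \frac{7}{3}$ ($Z = -2 - \frac{1}{3} = - \frac{7}{3} \approx -2.3333$)
$P = - \frac{7}{3} \approx -2.3333$
$o{\left(C \right)} = - \frac{7}{3} + C$ ($o{\left(C \right)} = C - \frac{7}{3} = - \frac{7}{3} + C$)
$\left(a + \left(0 + o{\left(2 \right)}\right) 7\right)^{2} = \left(-101 + \left(0 + \left(- \frac{7}{3} + 2\right)\right) 7\right)^{2} = \left(-101 + \left(0 - \frac{1}{3}\right) 7\right)^{2} = \left(-101 - \frac{7}{3}\right)^{2} = \left(- \frac{310}{3}\right)^{2} = \frac{96100}{9}$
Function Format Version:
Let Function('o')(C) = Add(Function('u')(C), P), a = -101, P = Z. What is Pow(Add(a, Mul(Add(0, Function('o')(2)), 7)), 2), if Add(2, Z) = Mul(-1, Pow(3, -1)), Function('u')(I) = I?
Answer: Rational(96100, 9) ≈ 10678.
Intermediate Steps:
Z = Rational(-7, 3) (Z = Add(-2, Mul(-1, Pow(3, -1))) = Add(-2, Mul(-1, Rational(1, 3))) = Add(-2, Rational(-1, 3)) = Rational(-7, 3) ≈ -2.3333)
P = Rational(-7, 3) ≈ -2.3333
Function('o')(C) = Add(Rational(-7, 3), C) (Function('o')(C) = Add(C, Rational(-7, 3)) = Add(Rational(-7, 3), C))
Pow(Add(a, Mul(Add(0, Function('o')(2)), 7)), 2) = Pow(Add(-101, Mul(Add(0, Add(Rational(-7, 3), 2)), 7)), 2) = Pow(Add(-101, Mul(Add(0, Rational(-1, 3)), 7)), 2) = Pow(Add(-101, Mul(Rational(-1, 3), 7)), 2) = Pow(Add(-101, Rational(-7, 3)), 2) = Pow(Rational(-310, 3), 2) = Rational(96100, 9)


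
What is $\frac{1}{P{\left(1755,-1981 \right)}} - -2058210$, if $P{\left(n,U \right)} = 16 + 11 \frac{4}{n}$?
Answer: $\frac{57885099795}{28124} \approx 2.0582 \cdot 10^{6}$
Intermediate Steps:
$P{\left(n,U \right)} = 16 + \frac{44}{n}$
$\frac{1}{P{\left(1755,-1981 \right)}} - -2058210 = \frac{1}{16 + \frac{44}{1755}} - -2058210 = \frac{1}{16 + 44 \cdot \frac{1}{1755}} + 2058210 = \frac{1}{16 + \frac{44}{1755}} + 2058210 = \frac{1}{\frac{28124}{1755}} + 2058210 = \frac{1755}{28124} + 2058210 = \frac{57885099795}{28124}$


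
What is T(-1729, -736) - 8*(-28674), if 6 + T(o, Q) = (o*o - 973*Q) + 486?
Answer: 3935441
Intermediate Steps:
T(o, Q) = 480 + o² - 973*Q (T(o, Q) = -6 + ((o*o - 973*Q) + 486) = -6 + ((o² - 973*Q) + 486) = -6 + (486 + o² - 973*Q) = 480 + o² - 973*Q)
T(-1729, -736) - 8*(-28674) = (480 + (-1729)² - 973*(-736)) - 8*(-28674) = (480 + 2989441 + 716128) + 229392 = 3706049 + 229392 = 3935441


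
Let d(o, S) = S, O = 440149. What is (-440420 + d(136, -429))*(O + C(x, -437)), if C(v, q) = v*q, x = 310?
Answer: -134317432471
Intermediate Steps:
C(v, q) = q*v
(-440420 + d(136, -429))*(O + C(x, -437)) = (-440420 - 429)*(440149 - 437*310) = -440849*(440149 - 135470) = -440849*304679 = -134317432471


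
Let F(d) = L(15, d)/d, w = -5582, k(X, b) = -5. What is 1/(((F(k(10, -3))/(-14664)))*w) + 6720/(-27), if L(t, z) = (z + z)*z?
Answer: -31292194/125595 ≈ -249.15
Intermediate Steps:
L(t, z) = 2*z² (L(t, z) = (2*z)*z = 2*z²)
F(d) = 2*d (F(d) = (2*d²)/d = 2*d)
1/(((F(k(10, -3))/(-14664)))*w) + 6720/(-27) = 1/(((2*(-5))/(-14664))*(-5582)) + 6720/(-27) = -1/5582/(-10*(-1/14664)) + 6720*(-1/27) = -1/5582/(5/7332) - 2240/9 = (7332/5)*(-1/5582) - 2240/9 = -3666/13955 - 2240/9 = -31292194/125595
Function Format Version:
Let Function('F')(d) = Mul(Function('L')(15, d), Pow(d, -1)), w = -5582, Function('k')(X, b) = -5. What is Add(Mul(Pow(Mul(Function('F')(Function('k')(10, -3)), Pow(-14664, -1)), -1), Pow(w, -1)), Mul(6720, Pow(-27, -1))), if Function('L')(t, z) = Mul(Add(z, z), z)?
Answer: Rational(-31292194, 125595) ≈ -249.15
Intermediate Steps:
Function('L')(t, z) = Mul(2, Pow(z, 2)) (Function('L')(t, z) = Mul(Mul(2, z), z) = Mul(2, Pow(z, 2)))
Function('F')(d) = Mul(2, d) (Function('F')(d) = Mul(Mul(2, Pow(d, 2)), Pow(d, -1)) = Mul(2, d))
Add(Mul(Pow(Mul(Function('F')(Function('k')(10, -3)), Pow(-14664, -1)), -1), Pow(w, -1)), Mul(6720, Pow(-27, -1))) = Add(Mul(Pow(Mul(Mul(2, -5), Pow(-14664, -1)), -1), Pow(-5582, -1)), Mul(6720, Pow(-27, -1))) = Add(Mul(Pow(Mul(-10, Rational(-1, 14664)), -1), Rational(-1, 5582)), Mul(6720, Rational(-1, 27))) = Add(Mul(Pow(Rational(5, 7332), -1), Rational(-1, 5582)), Rational(-2240, 9)) = Add(Mul(Rational(7332, 5), Rational(-1, 5582)), Rational(-2240, 9)) = Add(Rational(-3666, 13955), Rational(-2240, 9)) = Rational(-31292194, 125595)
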